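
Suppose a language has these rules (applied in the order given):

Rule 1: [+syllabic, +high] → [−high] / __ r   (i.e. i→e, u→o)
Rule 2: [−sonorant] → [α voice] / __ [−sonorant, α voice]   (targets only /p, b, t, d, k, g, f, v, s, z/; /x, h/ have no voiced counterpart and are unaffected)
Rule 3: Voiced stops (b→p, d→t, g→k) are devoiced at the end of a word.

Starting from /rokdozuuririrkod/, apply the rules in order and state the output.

Rule 1 (pre-rhotic lowering): /u/ is a high vowel immediately before /r/, so it lowers to [o]. /i/ is a high vowel immediately before /r/, so it lowers to [e]. /i/ is a high vowel immediately before /r/, so it lowers to [e]. /rokdozuuririrkod/ → rokdozuorererkod.
Rule 2 (regressive voicing assimilation): /k/ precedes the voiced obstruent /d/, so it voices to [g] by assimilation. /rokdozuorererkod/ → rogdozuorererkod.
Rule 3 (final devoicing): /d/ is a voiced stop in word-final position, so it devoices to [t]. /rogdozuorererkod/ → rogdozuorererkot.

rogdozuorererkot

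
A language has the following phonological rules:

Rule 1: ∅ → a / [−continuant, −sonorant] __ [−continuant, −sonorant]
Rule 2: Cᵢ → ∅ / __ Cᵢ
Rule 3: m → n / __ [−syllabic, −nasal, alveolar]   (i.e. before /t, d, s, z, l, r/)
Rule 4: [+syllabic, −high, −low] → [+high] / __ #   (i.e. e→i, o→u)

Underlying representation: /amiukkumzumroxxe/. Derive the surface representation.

Rule 1 (stop-cluster a-epenthesis): /k/ and /k/ form a stop–stop cluster, so [a] is inserted between them. /amiukkumzumroxxe/ → amiukakumzumroxxe.
Rule 2 (degemination): /xx/ is a geminate; the first /x/ deletes. /amiukakumzumroxxe/ → amiukakumzumroxe.
Rule 3 (nasal place assimilation): /m/ precedes the alveolar consonant /z/, so it assimilates in place to [n]. /m/ precedes the alveolar consonant /r/, so it assimilates in place to [n]. /amiukakumzumroxe/ → amiukakunzunroxe.
Rule 4 (final vowel raising): /e/ is a mid vowel in word-final position, so it raises to [i]. /amiukakunzunroxe/ → amiukakunzunroxi.

amiukakunzunroxi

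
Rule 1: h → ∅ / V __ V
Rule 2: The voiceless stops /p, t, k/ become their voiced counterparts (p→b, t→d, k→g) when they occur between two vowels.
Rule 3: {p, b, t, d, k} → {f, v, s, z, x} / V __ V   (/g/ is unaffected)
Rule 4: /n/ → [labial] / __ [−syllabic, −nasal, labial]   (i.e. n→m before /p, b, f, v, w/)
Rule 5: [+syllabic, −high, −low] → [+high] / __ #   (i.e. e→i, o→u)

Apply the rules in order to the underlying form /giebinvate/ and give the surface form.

Rule 1 (intervocalic h-deletion): no segment meets the environment; /giebinvate/ is unchanged.
Rule 2 (intervocalic voicing): /t/ is a voiceless stop between vowels /a/ and /e/, so it voices to [d]. /giebinvate/ → giebinvade.
Rule 3 (intervocalic spirantization): /b/ is a stop between vowels /e/ and /i/, so it spirantizes to the fricative [v]. /d/ is a stop between vowels /a/ and /e/, so it spirantizes to the fricative [z]. /giebinvade/ → gievinvaze.
Rule 4 (nasal place assimilation): /n/ precedes the labial consonant /v/, so it assimilates in place to [m]. /gievinvaze/ → gievimvaze.
Rule 5 (final vowel raising): /e/ is a mid vowel in word-final position, so it raises to [i]. /gievimvaze/ → gievimvazi.

gievimvazi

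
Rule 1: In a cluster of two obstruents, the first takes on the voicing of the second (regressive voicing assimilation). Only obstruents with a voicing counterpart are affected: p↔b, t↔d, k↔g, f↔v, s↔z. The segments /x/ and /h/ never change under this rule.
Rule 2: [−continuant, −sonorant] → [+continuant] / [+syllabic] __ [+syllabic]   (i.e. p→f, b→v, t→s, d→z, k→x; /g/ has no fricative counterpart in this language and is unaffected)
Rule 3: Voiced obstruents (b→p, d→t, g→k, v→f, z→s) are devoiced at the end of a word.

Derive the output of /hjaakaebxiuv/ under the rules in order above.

Rule 1 (regressive voicing assimilation): /b/ precedes the voiceless obstruent /x/, so it devoices to [p] by assimilation. /hjaakaebxiuv/ → hjaakaepxiuv.
Rule 2 (intervocalic spirantization): /k/ is a stop between vowels /a/ and /a/, so it spirantizes to the fricative [x]. /hjaakaepxiuv/ → hjaaxaepxiuv.
Rule 3 (final devoicing): /v/ is a voiced obstruent in word-final position, so it devoices to [f]. /hjaaxaepxiuv/ → hjaaxaepxiuf.

hjaaxaepxiuf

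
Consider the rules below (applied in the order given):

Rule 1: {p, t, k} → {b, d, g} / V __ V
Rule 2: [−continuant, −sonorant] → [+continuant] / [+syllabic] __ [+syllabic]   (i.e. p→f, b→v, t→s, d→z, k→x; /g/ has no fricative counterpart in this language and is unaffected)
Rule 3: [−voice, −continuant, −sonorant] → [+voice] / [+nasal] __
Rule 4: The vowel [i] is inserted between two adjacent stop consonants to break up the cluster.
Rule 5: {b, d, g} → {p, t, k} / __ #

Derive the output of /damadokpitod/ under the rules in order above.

damazokipizot

Rule 1 (intervocalic voicing): /t/ is a voiceless stop between vowels /i/ and /o/, so it voices to [d]. /damadokpitod/ → damadokpidod.
Rule 2 (intervocalic spirantization): /d/ is a stop between vowels /a/ and /o/, so it spirantizes to the fricative [z]. /d/ is a stop between vowels /i/ and /o/, so it spirantizes to the fricative [z]. /damadokpidod/ → damazokpizod.
Rule 3 (post-nasal voicing): no segment meets the environment; /damazokpizod/ is unchanged.
Rule 4 (stop-cluster i-epenthesis): /k/ and /p/ form a stop–stop cluster, so [i] is inserted between them. /damazokpizod/ → damazokipizod.
Rule 5 (final devoicing): /d/ is a voiced stop in word-final position, so it devoices to [t]. /damazokipizod/ → damazokipizot.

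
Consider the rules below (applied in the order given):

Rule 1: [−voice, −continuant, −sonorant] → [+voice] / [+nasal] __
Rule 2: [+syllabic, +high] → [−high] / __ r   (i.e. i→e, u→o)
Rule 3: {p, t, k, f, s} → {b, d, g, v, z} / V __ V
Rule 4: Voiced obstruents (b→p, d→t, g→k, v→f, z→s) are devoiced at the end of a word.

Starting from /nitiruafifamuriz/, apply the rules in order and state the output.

nideruavivamoris

Rule 1 (post-nasal voicing): no segment meets the environment; /nitiruafifamuriz/ is unchanged.
Rule 2 (pre-rhotic lowering): /i/ is a high vowel immediately before /r/, so it lowers to [e]. /u/ is a high vowel immediately before /r/, so it lowers to [o]. /nitiruafifamuriz/ → niteruafifamoriz.
Rule 3 (intervocalic voicing): /t/ is a voiceless obstruent between vowels /i/ and /e/, so it voices to [d]. /f/ is a voiceless obstruent between vowels /a/ and /i/, so it voices to [v]. /f/ is a voiceless obstruent between vowels /i/ and /a/, so it voices to [v]. /niteruafifamoriz/ → nideruavivamoriz.
Rule 4 (final devoicing): /z/ is a voiced obstruent in word-final position, so it devoices to [s]. /nideruavivamoriz/ → nideruavivamoris.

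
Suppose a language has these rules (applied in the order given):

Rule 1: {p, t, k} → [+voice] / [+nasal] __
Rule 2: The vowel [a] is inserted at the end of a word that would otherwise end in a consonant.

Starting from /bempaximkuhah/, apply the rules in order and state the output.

Rule 1 (post-nasal voicing): /p/ is a voiceless stop immediately after the nasal /m/, so it voices to [b]. /k/ is a voiceless stop immediately after the nasal /m/, so it voices to [g]. /bempaximkuhah/ → bembaximguhah.
Rule 2 (final a-epenthesis): the form ends in the consonant /h/, so [a] is inserted word-finally. /bembaximguhah/ → bembaximguhaha.

bembaximguhaha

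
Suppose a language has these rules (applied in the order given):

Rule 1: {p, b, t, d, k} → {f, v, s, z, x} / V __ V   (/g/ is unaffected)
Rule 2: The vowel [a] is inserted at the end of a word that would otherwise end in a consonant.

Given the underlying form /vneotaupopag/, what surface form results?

vneosaufofaga

Rule 1 (intervocalic spirantization): /t/ is a stop between vowels /o/ and /a/, so it spirantizes to the fricative [s]. /p/ is a stop between vowels /u/ and /o/, so it spirantizes to the fricative [f]. /p/ is a stop between vowels /o/ and /a/, so it spirantizes to the fricative [f]. /vneotaupopag/ → vneosaufofag.
Rule 2 (final a-epenthesis): the form ends in the consonant /g/, so [a] is inserted word-finally. /vneosaufofag/ → vneosaufofaga.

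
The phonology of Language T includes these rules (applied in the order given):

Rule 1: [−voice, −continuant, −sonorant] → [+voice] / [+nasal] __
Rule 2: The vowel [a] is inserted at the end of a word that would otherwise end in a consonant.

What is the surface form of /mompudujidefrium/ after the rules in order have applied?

mombudujidefriuma

Rule 1 (post-nasal voicing): /p/ is a voiceless stop immediately after the nasal /m/, so it voices to [b]. /mompudujidefrium/ → mombudujidefrium.
Rule 2 (final a-epenthesis): the form ends in the consonant /m/, so [a] is inserted word-finally. /mombudujidefrium/ → mombudujidefriuma.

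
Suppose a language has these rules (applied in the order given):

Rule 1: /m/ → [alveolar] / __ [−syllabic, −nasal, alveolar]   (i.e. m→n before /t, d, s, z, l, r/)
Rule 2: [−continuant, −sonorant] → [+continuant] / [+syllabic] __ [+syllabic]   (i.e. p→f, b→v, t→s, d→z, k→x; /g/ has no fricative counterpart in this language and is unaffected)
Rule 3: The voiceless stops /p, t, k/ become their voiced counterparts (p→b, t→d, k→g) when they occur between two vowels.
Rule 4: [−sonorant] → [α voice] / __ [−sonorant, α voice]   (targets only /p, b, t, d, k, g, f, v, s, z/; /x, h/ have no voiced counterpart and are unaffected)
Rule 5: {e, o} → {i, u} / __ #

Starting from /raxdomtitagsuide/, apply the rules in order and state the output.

raxdontisaksuizi

Rule 1 (nasal place assimilation): /m/ precedes the alveolar consonant /t/, so it assimilates in place to [n]. /raxdomtitagsuide/ → raxdontitagsuide.
Rule 2 (intervocalic spirantization): /t/ is a stop between vowels /i/ and /a/, so it spirantizes to the fricative [s]. /d/ is a stop between vowels /i/ and /e/, so it spirantizes to the fricative [z]. /raxdontitagsuide/ → raxdontisagsuize.
Rule 3 (intervocalic voicing): no segment meets the environment; /raxdontisagsuize/ is unchanged.
Rule 4 (regressive voicing assimilation): /g/ precedes the voiceless obstruent /s/, so it devoices to [k] by assimilation. /raxdontisagsuize/ → raxdontisaksuize.
Rule 5 (final vowel raising): /e/ is a mid vowel in word-final position, so it raises to [i]. /raxdontisaksuize/ → raxdontisaksuizi.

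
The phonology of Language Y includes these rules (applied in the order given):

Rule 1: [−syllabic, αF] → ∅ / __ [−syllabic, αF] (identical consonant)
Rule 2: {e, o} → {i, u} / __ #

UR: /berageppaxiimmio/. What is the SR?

beragepaxiimiu

Rule 1 (degemination): /pp/ is a geminate; the first /p/ deletes. /mm/ is a geminate; the first /m/ deletes. /berageppaxiimmio/ → beragepaxiimio.
Rule 2 (final vowel raising): /o/ is a mid vowel in word-final position, so it raises to [u]. /beragepaxiimio/ → beragepaxiimiu.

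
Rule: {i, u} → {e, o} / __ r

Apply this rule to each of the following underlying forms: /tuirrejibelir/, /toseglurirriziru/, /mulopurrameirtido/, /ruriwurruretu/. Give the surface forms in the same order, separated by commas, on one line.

/tuirrejibelir/: /i/ is a high vowel immediately before /r/, so it lowers to [e]. /i/ is a high vowel immediately before /r/, so it lowers to [e]. → [tuerrejibeler].
/toseglurirriziru/: /u/ is a high vowel immediately before /r/, so it lowers to [o]. /i/ is a high vowel immediately before /r/, so it lowers to [e]. /i/ is a high vowel immediately before /r/, so it lowers to [e]. → [toseglorerrizeru].
/mulopurrameirtido/: /u/ is a high vowel immediately before /r/, so it lowers to [o]. /i/ is a high vowel immediately before /r/, so it lowers to [e]. → [muloporrameertido].
/ruriwurruretu/: /u/ is a high vowel immediately before /r/, so it lowers to [o]. /u/ is a high vowel immediately before /r/, so it lowers to [o]. /u/ is a high vowel immediately before /r/, so it lowers to [o]. → [roriworroretu].

tuerrejibeler, toseglorerrizeru, muloporrameertido, roriworroretu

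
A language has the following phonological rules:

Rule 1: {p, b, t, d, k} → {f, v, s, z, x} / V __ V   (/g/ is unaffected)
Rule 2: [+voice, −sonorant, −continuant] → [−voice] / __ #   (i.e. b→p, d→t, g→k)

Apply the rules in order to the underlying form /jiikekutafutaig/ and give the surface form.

Rule 1 (intervocalic spirantization): /k/ is a stop between vowels /i/ and /e/, so it spirantizes to the fricative [x]. /k/ is a stop between vowels /e/ and /u/, so it spirantizes to the fricative [x]. /t/ is a stop between vowels /u/ and /a/, so it spirantizes to the fricative [s]. /t/ is a stop between vowels /u/ and /a/, so it spirantizes to the fricative [s]. /jiikekutafutaig/ → jiixexusafusaig.
Rule 2 (final devoicing): /g/ is a voiced stop in word-final position, so it devoices to [k]. /jiixexusafusaig/ → jiixexusafusaik.

jiixexusafusaik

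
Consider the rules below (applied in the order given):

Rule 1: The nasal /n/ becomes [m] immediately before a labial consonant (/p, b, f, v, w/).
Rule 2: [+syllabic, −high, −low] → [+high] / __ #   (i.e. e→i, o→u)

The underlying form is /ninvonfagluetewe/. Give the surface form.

Rule 1 (nasal place assimilation): /n/ precedes the labial consonant /v/, so it assimilates in place to [m]. /n/ precedes the labial consonant /f/, so it assimilates in place to [m]. /ninvonfagluetewe/ → nimvomfagluetewe.
Rule 2 (final vowel raising): /e/ is a mid vowel in word-final position, so it raises to [i]. /nimvomfagluetewe/ → nimvomfagluetewi.

nimvomfagluetewi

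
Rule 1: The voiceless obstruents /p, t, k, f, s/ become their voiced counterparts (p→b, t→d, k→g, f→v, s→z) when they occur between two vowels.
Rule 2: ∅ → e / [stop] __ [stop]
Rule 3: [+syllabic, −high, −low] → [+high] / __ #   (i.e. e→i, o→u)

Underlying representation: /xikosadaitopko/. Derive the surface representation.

xigozadaidopeku

Rule 1 (intervocalic voicing): /k/ is a voiceless obstruent between vowels /i/ and /o/, so it voices to [g]. /s/ is a voiceless obstruent between vowels /o/ and /a/, so it voices to [z]. /t/ is a voiceless obstruent between vowels /i/ and /o/, so it voices to [d]. /xikosadaitopko/ → xigozadaidopko.
Rule 2 (stop-cluster e-epenthesis): /p/ and /k/ form a stop–stop cluster, so [e] is inserted between them. /xigozadaidopko/ → xigozadaidopeko.
Rule 3 (final vowel raising): /o/ is a mid vowel in word-final position, so it raises to [u]. /xigozadaidopeko/ → xigozadaidopeku.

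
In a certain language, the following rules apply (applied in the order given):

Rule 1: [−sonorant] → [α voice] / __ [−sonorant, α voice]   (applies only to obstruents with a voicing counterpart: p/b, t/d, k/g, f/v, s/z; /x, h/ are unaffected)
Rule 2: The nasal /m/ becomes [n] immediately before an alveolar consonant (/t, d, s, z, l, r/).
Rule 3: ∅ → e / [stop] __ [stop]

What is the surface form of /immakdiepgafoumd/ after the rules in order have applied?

immagediebegafound

Rule 1 (regressive voicing assimilation): /k/ precedes the voiced obstruent /d/, so it voices to [g] by assimilation. /p/ precedes the voiced obstruent /g/, so it voices to [b] by assimilation. /immakdiepgafoumd/ → immagdiebgafoumd.
Rule 2 (nasal place assimilation): /m/ precedes the alveolar consonant /d/, so it assimilates in place to [n]. /immagdiebgafoumd/ → immagdiebgafound.
Rule 3 (stop-cluster e-epenthesis): /g/ and /d/ form a stop–stop cluster, so [e] is inserted between them. /b/ and /g/ form a stop–stop cluster, so [e] is inserted between them. /immagdiebgafound/ → immagediebegafound.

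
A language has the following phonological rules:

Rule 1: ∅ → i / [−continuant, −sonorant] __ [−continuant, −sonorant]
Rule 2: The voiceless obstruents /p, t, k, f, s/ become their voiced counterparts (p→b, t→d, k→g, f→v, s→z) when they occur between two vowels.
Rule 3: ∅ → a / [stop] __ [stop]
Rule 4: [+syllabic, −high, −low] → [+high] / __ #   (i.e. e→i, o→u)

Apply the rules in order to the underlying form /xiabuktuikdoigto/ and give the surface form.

Rule 1 (stop-cluster i-epenthesis): /k/ and /t/ form a stop–stop cluster, so [i] is inserted between them. /k/ and /d/ form a stop–stop cluster, so [i] is inserted between them. /g/ and /t/ form a stop–stop cluster, so [i] is inserted between them. /xiabuktuikdoigto/ → xiabukituikidoigito.
Rule 2 (intervocalic voicing): /k/ is a voiceless obstruent between vowels /u/ and /i/, so it voices to [g]. /t/ is a voiceless obstruent between vowels /i/ and /u/, so it voices to [d]. /k/ is a voiceless obstruent between vowels /i/ and /i/, so it voices to [g]. /t/ is a voiceless obstruent between vowels /i/ and /o/, so it voices to [d]. /xiabukituikidoigito/ → xiabugiduigidoigido.
Rule 3 (stop-cluster a-epenthesis): no segment meets the environment; /xiabugiduigidoigido/ is unchanged.
Rule 4 (final vowel raising): /o/ is a mid vowel in word-final position, so it raises to [u]. /xiabugiduigidoigido/ → xiabugiduigidoigidu.

xiabugiduigidoigidu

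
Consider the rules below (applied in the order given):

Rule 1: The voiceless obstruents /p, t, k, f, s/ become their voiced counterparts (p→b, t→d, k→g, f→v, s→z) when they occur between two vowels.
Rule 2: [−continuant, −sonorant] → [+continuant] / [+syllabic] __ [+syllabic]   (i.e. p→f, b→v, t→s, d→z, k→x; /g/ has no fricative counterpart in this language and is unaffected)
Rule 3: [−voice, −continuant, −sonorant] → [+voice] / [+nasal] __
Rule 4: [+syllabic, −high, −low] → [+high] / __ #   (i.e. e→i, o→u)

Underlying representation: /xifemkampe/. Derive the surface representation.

xivemgambi

Rule 1 (intervocalic voicing): /f/ is a voiceless obstruent between vowels /i/ and /e/, so it voices to [v]. /xifemkampe/ → xivemkampe.
Rule 2 (intervocalic spirantization): no segment meets the environment; /xivemkampe/ is unchanged.
Rule 3 (post-nasal voicing): /k/ is a voiceless stop immediately after the nasal /m/, so it voices to [g]. /p/ is a voiceless stop immediately after the nasal /m/, so it voices to [b]. /xivemkampe/ → xivemgambe.
Rule 4 (final vowel raising): /e/ is a mid vowel in word-final position, so it raises to [i]. /xivemgambe/ → xivemgambi.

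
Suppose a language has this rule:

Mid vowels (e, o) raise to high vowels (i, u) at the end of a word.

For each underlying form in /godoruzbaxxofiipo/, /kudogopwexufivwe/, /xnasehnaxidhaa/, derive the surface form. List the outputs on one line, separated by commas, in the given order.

/godoruzbaxxofiipo/: /o/ is a mid vowel in word-final position, so it raises to [u]. → [godoruzbaxxofiipu].
/kudogopwexufivwe/: /e/ is a mid vowel in word-final position, so it raises to [i]. → [kudogopwexufivwi].
/xnasehnaxidhaa/: the rule's environment is not met; surfaces unchanged as [xnasehnaxidhaa].

godoruzbaxxofiipu, kudogopwexufivwi, xnasehnaxidhaa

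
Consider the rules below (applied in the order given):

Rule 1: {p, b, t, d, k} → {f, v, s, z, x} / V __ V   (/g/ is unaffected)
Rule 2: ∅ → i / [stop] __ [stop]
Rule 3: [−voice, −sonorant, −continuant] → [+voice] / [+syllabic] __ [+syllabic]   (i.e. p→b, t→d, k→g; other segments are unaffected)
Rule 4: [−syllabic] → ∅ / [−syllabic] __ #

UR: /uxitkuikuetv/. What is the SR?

uxidiguixuet

Rule 1 (intervocalic spirantization): /k/ is a stop between vowels /i/ and /u/, so it spirantizes to the fricative [x]. /uxitkuikuetv/ → uxitkuixuetv.
Rule 2 (stop-cluster i-epenthesis): /t/ and /k/ form a stop–stop cluster, so [i] is inserted between them. /uxitkuixuetv/ → uxitikuixuetv.
Rule 3 (intervocalic voicing): /t/ is a voiceless stop between vowels /i/ and /i/, so it voices to [d]. /k/ is a voiceless stop between vowels /i/ and /u/, so it voices to [g]. /uxitikuixuetv/ → uxidiguixuetv.
Rule 4 (final cluster simplification): /v/ is the second consonant of a word-final cluster /tv/, so it deletes. /uxidiguixuetv/ → uxidiguixuet.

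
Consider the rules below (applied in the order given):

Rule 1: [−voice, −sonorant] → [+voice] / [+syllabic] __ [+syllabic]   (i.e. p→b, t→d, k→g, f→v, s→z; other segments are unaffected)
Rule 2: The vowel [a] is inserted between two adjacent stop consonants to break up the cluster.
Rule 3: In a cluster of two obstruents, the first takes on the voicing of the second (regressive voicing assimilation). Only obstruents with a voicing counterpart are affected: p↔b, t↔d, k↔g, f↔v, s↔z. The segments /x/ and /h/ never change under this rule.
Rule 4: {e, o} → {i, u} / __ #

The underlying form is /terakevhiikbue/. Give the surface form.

teragefhiikabui

Rule 1 (intervocalic voicing): /k/ is a voiceless obstruent between vowels /a/ and /e/, so it voices to [g]. /terakevhiikbue/ → teragevhiikbue.
Rule 2 (stop-cluster a-epenthesis): /k/ and /b/ form a stop–stop cluster, so [a] is inserted between them. /teragevhiikbue/ → teragevhiikabue.
Rule 3 (regressive voicing assimilation): /v/ precedes the voiceless obstruent /h/, so it devoices to [f] by assimilation. /teragevhiikabue/ → teragefhiikabue.
Rule 4 (final vowel raising): /e/ is a mid vowel in word-final position, so it raises to [i]. /teragefhiikabue/ → teragefhiikabui.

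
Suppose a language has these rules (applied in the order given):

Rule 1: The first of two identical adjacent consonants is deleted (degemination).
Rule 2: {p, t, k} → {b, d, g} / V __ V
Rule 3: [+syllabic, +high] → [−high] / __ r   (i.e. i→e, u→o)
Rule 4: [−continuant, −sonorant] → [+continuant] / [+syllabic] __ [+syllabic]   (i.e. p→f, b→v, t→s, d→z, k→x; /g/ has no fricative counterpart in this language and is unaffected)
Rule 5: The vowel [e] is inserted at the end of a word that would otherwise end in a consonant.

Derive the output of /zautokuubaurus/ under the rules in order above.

Rule 1 (degemination): no segment meets the environment; /zautokuubaurus/ is unchanged.
Rule 2 (intervocalic voicing): /t/ is a voiceless stop between vowels /u/ and /o/, so it voices to [d]. /k/ is a voiceless stop between vowels /o/ and /u/, so it voices to [g]. /zautokuubaurus/ → zaudoguubaurus.
Rule 3 (pre-rhotic lowering): /u/ is a high vowel immediately before /r/, so it lowers to [o]. /zaudoguubaurus/ → zaudoguubaorus.
Rule 4 (intervocalic spirantization): /d/ is a stop between vowels /u/ and /o/, so it spirantizes to the fricative [z]. /b/ is a stop between vowels /u/ and /a/, so it spirantizes to the fricative [v]. /zaudoguubaorus/ → zauzoguuvaorus.
Rule 5 (final e-epenthesis): the form ends in the consonant /s/, so [e] is inserted word-finally. /zauzoguuvaorus/ → zauzoguuvaoruse.

zauzoguuvaoruse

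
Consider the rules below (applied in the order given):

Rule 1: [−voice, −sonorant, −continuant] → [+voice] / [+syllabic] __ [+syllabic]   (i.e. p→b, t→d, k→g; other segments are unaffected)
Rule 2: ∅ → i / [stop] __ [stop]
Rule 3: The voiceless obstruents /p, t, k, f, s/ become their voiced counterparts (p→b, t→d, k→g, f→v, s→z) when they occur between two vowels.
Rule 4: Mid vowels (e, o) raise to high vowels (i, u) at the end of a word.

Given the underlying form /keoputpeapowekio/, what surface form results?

keobudibeabowegiu

Rule 1 (intervocalic voicing): /p/ is a voiceless stop between vowels /o/ and /u/, so it voices to [b]. /p/ is a voiceless stop between vowels /a/ and /o/, so it voices to [b]. /k/ is a voiceless stop between vowels /e/ and /i/, so it voices to [g]. /keoputpeapowekio/ → keobutpeabowegio.
Rule 2 (stop-cluster i-epenthesis): /t/ and /p/ form a stop–stop cluster, so [i] is inserted between them. /keobutpeabowegio/ → keobutipeabowegio.
Rule 3 (intervocalic voicing): /t/ is a voiceless obstruent between vowels /u/ and /i/, so it voices to [d]. /p/ is a voiceless obstruent between vowels /i/ and /e/, so it voices to [b]. /keobutipeabowegio/ → keobudibeabowegio.
Rule 4 (final vowel raising): /o/ is a mid vowel in word-final position, so it raises to [u]. /keobudibeabowegio/ → keobudibeabowegiu.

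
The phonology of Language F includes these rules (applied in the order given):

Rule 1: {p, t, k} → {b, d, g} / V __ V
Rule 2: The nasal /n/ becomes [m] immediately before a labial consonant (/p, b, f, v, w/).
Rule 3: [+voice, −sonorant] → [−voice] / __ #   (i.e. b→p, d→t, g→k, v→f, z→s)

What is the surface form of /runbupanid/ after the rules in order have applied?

rumbubanit

Rule 1 (intervocalic voicing): /p/ is a voiceless stop between vowels /u/ and /a/, so it voices to [b]. /runbupanid/ → runbubanid.
Rule 2 (nasal place assimilation): /n/ precedes the labial consonant /b/, so it assimilates in place to [m]. /runbubanid/ → rumbubanid.
Rule 3 (final devoicing): /d/ is a voiced obstruent in word-final position, so it devoices to [t]. /rumbubanid/ → rumbubanit.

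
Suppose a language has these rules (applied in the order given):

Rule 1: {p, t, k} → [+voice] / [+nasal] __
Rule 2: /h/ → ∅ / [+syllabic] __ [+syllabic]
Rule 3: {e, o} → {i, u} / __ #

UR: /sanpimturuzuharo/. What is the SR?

Rule 1 (post-nasal voicing): /p/ is a voiceless stop immediately after the nasal /n/, so it voices to [b]. /t/ is a voiceless stop immediately after the nasal /m/, so it voices to [d]. /sanpimturuzuharo/ → sanbimduruzuharo.
Rule 2 (intervocalic h-deletion): /h/ occurs between vowels /u/ and /a/, so it deletes. /sanbimduruzuharo/ → sanbimduruzuaro.
Rule 3 (final vowel raising): /o/ is a mid vowel in word-final position, so it raises to [u]. /sanbimduruzuaro/ → sanbimduruzuaru.

sanbimduruzuaru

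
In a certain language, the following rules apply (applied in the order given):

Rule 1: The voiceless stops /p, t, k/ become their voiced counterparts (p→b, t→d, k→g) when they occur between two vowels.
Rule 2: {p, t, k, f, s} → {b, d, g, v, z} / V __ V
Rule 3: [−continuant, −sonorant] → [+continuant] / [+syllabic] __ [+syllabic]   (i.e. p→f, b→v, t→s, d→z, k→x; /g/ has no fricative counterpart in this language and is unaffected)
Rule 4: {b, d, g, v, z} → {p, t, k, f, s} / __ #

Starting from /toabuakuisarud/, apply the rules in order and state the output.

Rule 1 (intervocalic voicing): /k/ is a voiceless stop between vowels /a/ and /u/, so it voices to [g]. /toabuakuisarud/ → toabuaguisarud.
Rule 2 (intervocalic voicing): /s/ is a voiceless obstruent between vowels /i/ and /a/, so it voices to [z]. /toabuaguisarud/ → toabuaguizarud.
Rule 3 (intervocalic spirantization): /b/ is a stop between vowels /a/ and /u/, so it spirantizes to the fricative [v]. /toabuaguizarud/ → toavuaguizarud.
Rule 4 (final devoicing): /d/ is a voiced obstruent in word-final position, so it devoices to [t]. /toavuaguizarud/ → toavuaguizarut.

toavuaguizarut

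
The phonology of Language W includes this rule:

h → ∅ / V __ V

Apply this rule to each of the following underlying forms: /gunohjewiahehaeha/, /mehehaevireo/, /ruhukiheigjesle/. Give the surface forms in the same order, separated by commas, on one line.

gunohjewiaeaea, meeaevireo, ruukieigjesle

/gunohjewiahehaeha/: /h/ occurs between vowels /a/ and /e/, so it deletes. /h/ occurs between vowels /e/ and /a/, so it deletes. /h/ occurs between vowels /e/ and /a/, so it deletes. → [gunohjewiaeaea].
/mehehaevireo/: /h/ occurs between vowels /e/ and /e/, so it deletes. /h/ occurs between vowels /e/ and /a/, so it deletes. → [meeaevireo].
/ruhukiheigjesle/: /h/ occurs between vowels /u/ and /u/, so it deletes. /h/ occurs between vowels /i/ and /e/, so it deletes. → [ruukieigjesle].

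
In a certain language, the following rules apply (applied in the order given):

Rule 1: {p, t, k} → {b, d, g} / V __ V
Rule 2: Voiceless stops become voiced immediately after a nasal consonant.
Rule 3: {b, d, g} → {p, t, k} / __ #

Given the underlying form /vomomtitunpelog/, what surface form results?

Rule 1 (intervocalic voicing): /t/ is a voiceless stop between vowels /i/ and /u/, so it voices to [d]. /vomomtitunpelog/ → vomomtidunpelog.
Rule 2 (post-nasal voicing): /t/ is a voiceless stop immediately after the nasal /m/, so it voices to [d]. /p/ is a voiceless stop immediately after the nasal /n/, so it voices to [b]. /vomomtidunpelog/ → vomomdidunbelog.
Rule 3 (final devoicing): /g/ is a voiced stop in word-final position, so it devoices to [k]. /vomomdidunbelog/ → vomomdidunbelok.

vomomdidunbelok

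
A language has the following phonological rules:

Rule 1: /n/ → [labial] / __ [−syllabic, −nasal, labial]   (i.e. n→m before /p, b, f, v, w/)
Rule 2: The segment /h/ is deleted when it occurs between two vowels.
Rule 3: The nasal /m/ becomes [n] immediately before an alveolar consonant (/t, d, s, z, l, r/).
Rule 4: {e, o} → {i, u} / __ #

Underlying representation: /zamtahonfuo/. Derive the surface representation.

Rule 1 (nasal place assimilation): /n/ precedes the labial consonant /f/, so it assimilates in place to [m]. /zamtahonfuo/ → zamtahomfuo.
Rule 2 (intervocalic h-deletion): /h/ occurs between vowels /a/ and /o/, so it deletes. /zamtahomfuo/ → zamtaomfuo.
Rule 3 (nasal place assimilation): /m/ precedes the alveolar consonant /t/, so it assimilates in place to [n]. /zamtaomfuo/ → zantaomfuo.
Rule 4 (final vowel raising): /o/ is a mid vowel in word-final position, so it raises to [u]. /zantaomfuo/ → zantaomfuu.

zantaomfuu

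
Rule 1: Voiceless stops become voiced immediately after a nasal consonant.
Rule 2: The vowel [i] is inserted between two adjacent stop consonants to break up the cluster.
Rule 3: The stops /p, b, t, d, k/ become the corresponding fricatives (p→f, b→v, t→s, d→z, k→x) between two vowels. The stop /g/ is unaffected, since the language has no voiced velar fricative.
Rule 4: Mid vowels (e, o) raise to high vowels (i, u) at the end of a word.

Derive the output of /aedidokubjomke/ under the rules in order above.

aezizoxubjomgi

Rule 1 (post-nasal voicing): /k/ is a voiceless stop immediately after the nasal /m/, so it voices to [g]. /aedidokubjomke/ → aedidokubjomge.
Rule 2 (stop-cluster i-epenthesis): no segment meets the environment; /aedidokubjomge/ is unchanged.
Rule 3 (intervocalic spirantization): /d/ is a stop between vowels /e/ and /i/, so it spirantizes to the fricative [z]. /d/ is a stop between vowels /i/ and /o/, so it spirantizes to the fricative [z]. /k/ is a stop between vowels /o/ and /u/, so it spirantizes to the fricative [x]. /aedidokubjomge/ → aezizoxubjomge.
Rule 4 (final vowel raising): /e/ is a mid vowel in word-final position, so it raises to [i]. /aezizoxubjomge/ → aezizoxubjomgi.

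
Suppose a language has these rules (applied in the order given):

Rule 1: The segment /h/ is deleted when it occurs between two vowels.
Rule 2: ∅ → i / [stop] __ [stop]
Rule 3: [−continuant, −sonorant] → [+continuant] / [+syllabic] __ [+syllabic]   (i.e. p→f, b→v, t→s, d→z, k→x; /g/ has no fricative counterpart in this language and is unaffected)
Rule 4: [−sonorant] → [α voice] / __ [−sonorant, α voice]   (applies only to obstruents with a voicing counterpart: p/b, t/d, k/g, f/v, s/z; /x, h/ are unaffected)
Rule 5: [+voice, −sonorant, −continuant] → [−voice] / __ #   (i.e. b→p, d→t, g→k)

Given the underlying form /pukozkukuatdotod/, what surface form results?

Rule 1 (intervocalic h-deletion): no segment meets the environment; /pukozkukuatdotod/ is unchanged.
Rule 2 (stop-cluster i-epenthesis): /t/ and /d/ form a stop–stop cluster, so [i] is inserted between them. /pukozkukuatdotod/ → pukozkukuatidotod.
Rule 3 (intervocalic spirantization): /k/ is a stop between vowels /u/ and /o/, so it spirantizes to the fricative [x]. /k/ is a stop between vowels /u/ and /u/, so it spirantizes to the fricative [x]. /t/ is a stop between vowels /a/ and /i/, so it spirantizes to the fricative [s]. /d/ is a stop between vowels /i/ and /o/, so it spirantizes to the fricative [z]. /t/ is a stop between vowels /o/ and /o/, so it spirantizes to the fricative [s]. /pukozkukuatidotod/ → puxozkuxuasizosod.
Rule 4 (regressive voicing assimilation): /z/ precedes the voiceless obstruent /k/, so it devoices to [s] by assimilation. /puxozkuxuasizosod/ → puxoskuxuasizosod.
Rule 5 (final devoicing): /d/ is a voiced stop in word-final position, so it devoices to [t]. /puxoskuxuasizosod/ → puxoskuxuasizosot.

puxoskuxuasizosot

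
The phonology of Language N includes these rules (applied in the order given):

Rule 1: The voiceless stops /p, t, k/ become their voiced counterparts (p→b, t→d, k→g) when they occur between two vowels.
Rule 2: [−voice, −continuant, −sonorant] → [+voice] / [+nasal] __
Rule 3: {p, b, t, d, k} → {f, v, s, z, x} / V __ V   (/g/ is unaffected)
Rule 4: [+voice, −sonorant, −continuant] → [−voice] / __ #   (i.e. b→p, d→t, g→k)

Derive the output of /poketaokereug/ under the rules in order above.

pogezaogereuk

Rule 1 (intervocalic voicing): /k/ is a voiceless stop between vowels /o/ and /e/, so it voices to [g]. /t/ is a voiceless stop between vowels /e/ and /a/, so it voices to [d]. /k/ is a voiceless stop between vowels /o/ and /e/, so it voices to [g]. /poketaokereug/ → pogedaogereug.
Rule 2 (post-nasal voicing): no segment meets the environment; /pogedaogereug/ is unchanged.
Rule 3 (intervocalic spirantization): /d/ is a stop between vowels /e/ and /a/, so it spirantizes to the fricative [z]. /pogedaogereug/ → pogezaogereug.
Rule 4 (final devoicing): /g/ is a voiced stop in word-final position, so it devoices to [k]. /pogezaogereug/ → pogezaogereuk.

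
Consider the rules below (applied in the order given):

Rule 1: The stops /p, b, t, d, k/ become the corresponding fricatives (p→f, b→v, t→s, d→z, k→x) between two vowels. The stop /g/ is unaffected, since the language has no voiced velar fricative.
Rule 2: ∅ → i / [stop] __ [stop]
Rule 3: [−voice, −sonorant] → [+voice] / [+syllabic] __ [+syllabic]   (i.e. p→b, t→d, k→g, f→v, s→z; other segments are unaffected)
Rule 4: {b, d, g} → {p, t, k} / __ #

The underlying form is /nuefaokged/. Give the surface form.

Rule 1 (intervocalic spirantization): no segment meets the environment; /nuefaokged/ is unchanged.
Rule 2 (stop-cluster i-epenthesis): /k/ and /g/ form a stop–stop cluster, so [i] is inserted between them. /nuefaokged/ → nuefaokiged.
Rule 3 (intervocalic voicing): /f/ is a voiceless obstruent between vowels /e/ and /a/, so it voices to [v]. /k/ is a voiceless obstruent between vowels /o/ and /i/, so it voices to [g]. /nuefaokiged/ → nuevaogiged.
Rule 4 (final devoicing): /d/ is a voiced stop in word-final position, so it devoices to [t]. /nuevaogiged/ → nuevaogiget.

nuevaogiget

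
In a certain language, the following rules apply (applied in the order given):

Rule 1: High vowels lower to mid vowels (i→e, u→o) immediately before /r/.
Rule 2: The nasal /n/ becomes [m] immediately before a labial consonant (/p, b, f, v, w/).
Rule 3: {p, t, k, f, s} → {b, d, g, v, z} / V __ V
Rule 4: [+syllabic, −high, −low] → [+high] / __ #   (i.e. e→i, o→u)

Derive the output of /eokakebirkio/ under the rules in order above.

eogageberkiu

Rule 1 (pre-rhotic lowering): /i/ is a high vowel immediately before /r/, so it lowers to [e]. /eokakebirkio/ → eokakeberkio.
Rule 2 (nasal place assimilation): no segment meets the environment; /eokakeberkio/ is unchanged.
Rule 3 (intervocalic voicing): /k/ is a voiceless obstruent between vowels /o/ and /a/, so it voices to [g]. /k/ is a voiceless obstruent between vowels /a/ and /e/, so it voices to [g]. /eokakeberkio/ → eogageberkio.
Rule 4 (final vowel raising): /o/ is a mid vowel in word-final position, so it raises to [u]. /eogageberkio/ → eogageberkiu.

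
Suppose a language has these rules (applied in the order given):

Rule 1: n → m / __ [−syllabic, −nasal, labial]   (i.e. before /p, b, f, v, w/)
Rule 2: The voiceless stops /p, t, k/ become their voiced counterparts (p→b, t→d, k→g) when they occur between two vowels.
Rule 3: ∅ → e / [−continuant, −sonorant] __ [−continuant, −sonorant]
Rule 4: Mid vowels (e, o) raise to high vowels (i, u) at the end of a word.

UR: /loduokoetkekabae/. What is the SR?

loduogoetekegabai

Rule 1 (nasal place assimilation): no segment meets the environment; /loduokoetkekabae/ is unchanged.
Rule 2 (intervocalic voicing): /k/ is a voiceless stop between vowels /o/ and /o/, so it voices to [g]. /k/ is a voiceless stop between vowels /e/ and /a/, so it voices to [g]. /loduokoetkekabae/ → loduogoetkegabae.
Rule 3 (stop-cluster e-epenthesis): /t/ and /k/ form a stop–stop cluster, so [e] is inserted between them. /loduogoetkegabae/ → loduogoetekegabae.
Rule 4 (final vowel raising): /e/ is a mid vowel in word-final position, so it raises to [i]. /loduogoetekegabae/ → loduogoetekegabai.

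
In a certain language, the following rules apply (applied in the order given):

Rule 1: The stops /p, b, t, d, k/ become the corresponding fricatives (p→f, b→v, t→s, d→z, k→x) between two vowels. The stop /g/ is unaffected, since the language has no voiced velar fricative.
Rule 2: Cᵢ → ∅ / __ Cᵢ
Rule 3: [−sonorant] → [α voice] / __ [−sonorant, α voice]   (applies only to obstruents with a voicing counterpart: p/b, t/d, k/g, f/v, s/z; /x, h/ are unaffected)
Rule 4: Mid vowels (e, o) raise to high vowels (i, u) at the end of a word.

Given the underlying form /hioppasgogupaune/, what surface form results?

Rule 1 (intervocalic spirantization): /p/ is a stop between vowels /u/ and /a/, so it spirantizes to the fricative [f]. /hioppasgogupaune/ → hioppasgogufaune.
Rule 2 (degemination): /pp/ is a geminate; the first /p/ deletes. /hioppasgogufaune/ → hiopasgogufaune.
Rule 3 (regressive voicing assimilation): /s/ precedes the voiced obstruent /g/, so it voices to [z] by assimilation. /hiopasgogufaune/ → hiopazgogufaune.
Rule 4 (final vowel raising): /e/ is a mid vowel in word-final position, so it raises to [i]. /hiopazgogufaune/ → hiopazgogufauni.

hiopazgogufauni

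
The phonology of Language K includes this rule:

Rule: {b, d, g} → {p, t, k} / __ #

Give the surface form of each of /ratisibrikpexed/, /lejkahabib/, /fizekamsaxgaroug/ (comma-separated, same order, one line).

ratisibrikpexet, lejkahabip, fizekamsaxgarouk

/ratisibrikpexed/: /d/ is a voiced stop in word-final position, so it devoices to [t]. → [ratisibrikpexet].
/lejkahabib/: /b/ is a voiced stop in word-final position, so it devoices to [p]. → [lejkahabip].
/fizekamsaxgaroug/: /g/ is a voiced stop in word-final position, so it devoices to [k]. → [fizekamsaxgarouk].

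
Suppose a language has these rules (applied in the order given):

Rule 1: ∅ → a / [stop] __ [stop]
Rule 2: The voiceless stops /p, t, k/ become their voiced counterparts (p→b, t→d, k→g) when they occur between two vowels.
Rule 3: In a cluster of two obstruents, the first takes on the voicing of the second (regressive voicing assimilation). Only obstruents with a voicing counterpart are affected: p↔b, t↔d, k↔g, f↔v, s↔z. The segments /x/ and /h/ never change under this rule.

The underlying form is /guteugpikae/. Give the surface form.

Rule 1 (stop-cluster a-epenthesis): /g/ and /p/ form a stop–stop cluster, so [a] is inserted between them. /guteugpikae/ → guteugapikae.
Rule 2 (intervocalic voicing): /t/ is a voiceless stop between vowels /u/ and /e/, so it voices to [d]. /p/ is a voiceless stop between vowels /a/ and /i/, so it voices to [b]. /k/ is a voiceless stop between vowels /i/ and /a/, so it voices to [g]. /guteugapikae/ → gudeugabigae.
Rule 3 (regressive voicing assimilation): no segment meets the environment; /gudeugabigae/ is unchanged.

gudeugabigae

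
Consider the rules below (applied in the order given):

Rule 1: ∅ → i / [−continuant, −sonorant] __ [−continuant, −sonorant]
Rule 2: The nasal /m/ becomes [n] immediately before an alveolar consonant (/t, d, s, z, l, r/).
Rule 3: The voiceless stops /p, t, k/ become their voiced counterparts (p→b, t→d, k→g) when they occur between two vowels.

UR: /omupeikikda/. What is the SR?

Rule 1 (stop-cluster i-epenthesis): /k/ and /d/ form a stop–stop cluster, so [i] is inserted between them. /omupeikikda/ → omupeikikida.
Rule 2 (nasal place assimilation): no segment meets the environment; /omupeikikida/ is unchanged.
Rule 3 (intervocalic voicing): /p/ is a voiceless stop between vowels /u/ and /e/, so it voices to [b]. /k/ is a voiceless stop between vowels /i/ and /i/, so it voices to [g]. /k/ is a voiceless stop between vowels /i/ and /i/, so it voices to [g]. /omupeikikida/ → omubeigigida.

omubeigigida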